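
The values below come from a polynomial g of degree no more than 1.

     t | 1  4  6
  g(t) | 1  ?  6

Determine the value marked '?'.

The 2 known points determine the degree-1 polynomial uniquely.
Write g(t) = at + b. Substituting each data point gives a linear system:
  a + b = 1
  6a + b = 6
Solving the system yields a = 1, b = 0.
So g(t) = t.
Then g(4) = 4.

4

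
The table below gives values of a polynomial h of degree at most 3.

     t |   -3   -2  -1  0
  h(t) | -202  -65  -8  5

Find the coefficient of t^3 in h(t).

6

Write h(t) = at^3 + bt^2 + ct + d. Substituting each data point gives a linear system:
  -27a + 9b - 3c + d = -202
  -8a + 4b - 2c + d = -65
  -a + b - c + d = -8
  d = 5
Solving the system yields a = 6, b = -4, c = 3, d = 5.
So h(t) = 6t^3 - 4t^2 + 3t + 5.
The leading coefficient is 6.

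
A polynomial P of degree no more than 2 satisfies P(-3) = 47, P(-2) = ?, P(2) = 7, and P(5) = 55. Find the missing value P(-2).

27

The 3 known points determine the degree-2 polynomial uniquely.
Write P(s) = as^2 + bs + c. Substituting each data point gives a linear system:
  9a - 3b + c = 47
  4a + 2b + c = 7
  25a + 5b + c = 55
Solving the system yields a = 3, b = -5, c = 5.
So P(s) = 3s^2 - 5s + 5.
Then P(-2) = 27.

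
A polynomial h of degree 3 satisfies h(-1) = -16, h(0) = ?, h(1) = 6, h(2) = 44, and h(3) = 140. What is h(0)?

On equispaced nodes a degree-3 polynomial has vanishing fourth forward difference, so
  h(-1) - 4·h(0) + 6·h(1) - 4·h(2) + h(3) = 0.
Substituting the known values and solving for h(0):
  -4·h(0) = 16
  h(0) = -4.

-4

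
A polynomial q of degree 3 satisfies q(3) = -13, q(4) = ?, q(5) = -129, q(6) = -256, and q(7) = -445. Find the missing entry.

On equispaced nodes a degree-3 polynomial has vanishing fourth forward difference, so
  q(3) - 4·q(4) + 6·q(5) - 4·q(6) + q(7) = 0.
Substituting the known values and solving for q(4):
  -4·q(4) = 208
  q(4) = -52.

-52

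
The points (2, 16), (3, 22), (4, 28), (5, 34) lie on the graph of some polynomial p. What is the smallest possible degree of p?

Forward differences of the values at u = 2, 3, 4, 5:
  p  : 16  22  28  34
  Δ  : 6  6  6
  Δ^2: 0  0
  Δ^3: 0
The first differences are constant (6) and nonzero, while all higher differences vanish, so the minimal degree is 1.

1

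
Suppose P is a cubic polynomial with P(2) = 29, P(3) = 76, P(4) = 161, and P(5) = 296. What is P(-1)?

-4

Forward differences of the values at u = 2, 3, 4, 5:
  P  : 29  76  161  296
  Δ  : 47  85  135
  Δ^2: 38  50
  Δ^3: 12
The third differences are constant, confirming degree 3.
Interpolating (Newton forward form) and evaluating at u = -1 gives P(-1) = -4.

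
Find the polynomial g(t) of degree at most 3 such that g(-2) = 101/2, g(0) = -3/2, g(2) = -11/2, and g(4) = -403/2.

g(t) = -5t^3 + 6t^2 + 6t - 3/2

Write g(t) = at^3 + bt^2 + ct + d. Substituting each data point gives a linear system:
  -8a + 4b - 2c + d = 101/2
  d = -3/2
  8a + 4b + 2c + d = -11/2
  64a + 16b + 4c + d = -403/2
Solving the system yields a = -5, b = 6, c = 6, d = -3/2.
So g(t) = -5t³ + 6t² + 6t - 3/2.
Check: g(4) = -403/2. ✓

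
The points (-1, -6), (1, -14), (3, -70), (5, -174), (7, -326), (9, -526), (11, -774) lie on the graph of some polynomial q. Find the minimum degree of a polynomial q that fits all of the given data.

Forward differences of the values at n = -1, 1, 3, 5, 7, 9, 11:
  q  : -6  -14  -70  -174  -326  -526  -774
  Δ  : -8  -56  -104  -152  -200  -248
  Δ^2: -48  -48  -48  -48  -48
  Δ^3: 0  0  0  0
  Δ^4: 0  0  0
  Δ^5: 0  0
  Δ^6: 0
The second differences are constant (-48) and nonzero, while all higher differences vanish, so the minimal degree is 2.

2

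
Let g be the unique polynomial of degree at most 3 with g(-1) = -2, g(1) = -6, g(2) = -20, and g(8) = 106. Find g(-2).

-24

Write g(s) = as^3 + bs^2 + cs + d. Substituting each data point gives a linear system:
  -a + b - c + d = -2
  a + b + c + d = -6
  8a + 4b + 2c + d = -20
  512a + 64b + 8c + d = 106
Solving the system yields a = 1, b = -6, c = -3, d = 2.
So g(s) = s³ - 6s² - 3s + 2.
Then g(-2) = -24.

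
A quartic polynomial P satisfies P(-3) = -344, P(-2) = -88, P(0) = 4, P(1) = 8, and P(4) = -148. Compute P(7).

-2824

Write P(t) = at^4 + bt^3 + ct^2 + dt + e. Substituting each data point gives a linear system:
  81a - 27b + 9c - 3d + e = -344
  16a - 8b + 4c - 2d + e = -88
  e = 4
  a + b + c + d + e = 8
  256a + 64b + 16c + 4d + e = -148
Solving the system yields a = -2, b = 6, c = -2, d = 2, e = 4.
So P(t) = -2t⁴ + 6t³ - 2t² + 2t + 4.
Then P(7) = -2824.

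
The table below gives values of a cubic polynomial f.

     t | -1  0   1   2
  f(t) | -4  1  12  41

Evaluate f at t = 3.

100

Using the Lagrange interpolation formula with nodes -1, 0, 1, 2:
  L_0(t) = t(t - 1)(t - 2) / -6
  L_1(t) = (t + 1)(t - 1)(t - 2) / 2
  L_2(t) = (t + 1)t(t - 2) / -2
  L_3(t) = (t + 1)t(t - 1) / 6
Then f(t) = -4·L_0(t) + 1·L_1(t) + 12·L_2(t) + 41·L_3(t).
Expanding and collecting terms gives f(t) = 2t³ + 3t² + 6t + 1.
Evaluating at t = 3: f(3) = 100.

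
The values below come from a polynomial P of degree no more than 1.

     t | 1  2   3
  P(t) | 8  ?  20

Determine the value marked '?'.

14

The 2 known points determine the degree-1 polynomial uniquely.
Write P(t) = at + b. Substituting each data point gives a linear system:
  a + b = 8
  3a + b = 20
Solving the system yields a = 6, b = 2.
So P(t) = 6t + 2.
Then P(2) = 14.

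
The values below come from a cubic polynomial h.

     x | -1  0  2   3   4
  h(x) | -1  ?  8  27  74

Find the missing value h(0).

The 4 known points determine the degree-3 polynomial uniquely.
Write h(x) = ax^3 + bx^2 + cx + d. Substituting each data point gives a linear system:
  -a + b - c + d = -1
  8a + 4b + 2c + d = 8
  27a + 9b + 3c + d = 27
  64a + 16b + 4c + d = 74
Solving the system yields a = 2, b = -4, c = 1, d = 6.
So h(x) = 2x^3 - 4x^2 + x + 6.
Then h(0) = 6.

6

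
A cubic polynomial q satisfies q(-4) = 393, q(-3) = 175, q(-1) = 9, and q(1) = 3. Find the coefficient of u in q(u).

2

Write q(u) = au^3 + bu^2 + cu + d. Substituting each data point gives a linear system:
  -64a + 16b - 4c + d = 393
  -27a + 9b - 3c + d = 175
  -a + b - c + d = 9
  a + b + c + d = 3
Solving the system yields a = -5, b = 5, c = 2, d = 1.
So q(u) = -5u^3 + 5u^2 + 2u + 1.
The coefficient of u is 2.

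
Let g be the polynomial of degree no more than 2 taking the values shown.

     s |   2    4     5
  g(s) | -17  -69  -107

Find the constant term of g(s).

Write g(s) = as^2 + bs + c. Substituting each data point gives a linear system:
  4a + 2b + c = -17
  16a + 4b + c = -69
  25a + 5b + c = -107
Solving the system yields a = -4, b = -2, c = 3.
So g(s) = -4s^2 - 2s + 3.
The constant term is 3.

3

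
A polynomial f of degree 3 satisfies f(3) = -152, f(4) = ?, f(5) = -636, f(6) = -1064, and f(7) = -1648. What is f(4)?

-340

The 4 known points determine the degree-3 polynomial uniquely.
Write f(t) = at^3 + bt^2 + ct + d. Substituting each data point gives a linear system:
  27a + 9b + 3c + d = -152
  125a + 25b + 5c + d = -636
  216a + 36b + 6c + d = -1064
  343a + 49b + 7c + d = -1648
Solving the system yields a = -4, b = -6, c = 2, d = 4.
So f(t) = -4t^3 - 6t^2 + 2t + 4.
Then f(4) = -340.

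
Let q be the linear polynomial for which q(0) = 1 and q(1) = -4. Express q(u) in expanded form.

q(u) = -5u + 1

Using the Lagrange interpolation formula with nodes 0, 1:
  L_0(u) = (u - 1) / -1
  L_1(u) = u / 1
Then q(u) = 1·L_0(u) - 4·L_1(u).
Expanding and collecting terms gives q(u) = -5u + 1.
Check: q(0) = 1. ✓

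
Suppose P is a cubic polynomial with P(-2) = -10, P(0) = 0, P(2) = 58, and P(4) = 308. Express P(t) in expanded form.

P(t) = 3t^3 + 6t^2 + 5t

Write P(t) = at^3 + bt^2 + ct + d. Substituting each data point gives a linear system:
  -8a + 4b - 2c + d = -10
  d = 0
  8a + 4b + 2c + d = 58
  64a + 16b + 4c + d = 308
Solving the system yields a = 3, b = 6, c = 5, d = 0.
So P(t) = 3t^3 + 6t^2 + 5t.
Check: P(0) = 0. ✓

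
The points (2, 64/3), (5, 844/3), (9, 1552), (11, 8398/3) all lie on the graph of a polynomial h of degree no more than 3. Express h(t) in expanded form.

h(t) = 2t^3 + t^2 + (5/3)t - 2

Write h(t) = at^3 + bt^2 + ct + d. Substituting each data point gives a linear system:
  8a + 4b + 2c + d = 64/3
  125a + 25b + 5c + d = 844/3
  729a + 81b + 9c + d = 1552
  1331a + 121b + 11c + d = 8398/3
Solving the system yields a = 2, b = 1, c = 5/3, d = -2.
So h(t) = 2t^3 + t^2 + (5/3)t - 2.
Check: h(2) = 64/3. ✓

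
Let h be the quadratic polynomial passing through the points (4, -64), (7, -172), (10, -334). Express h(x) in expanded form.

Using the Lagrange interpolation formula with nodes 4, 7, 10:
  L_0(x) = (x - 7)(x - 10) / 18
  L_1(x) = (x - 4)(x - 10) / -9
  L_2(x) = (x - 4)(x - 7) / 18
Then h(x) = -64·L_0(x) - 172·L_1(x) - 334·L_2(x).
Expanding and collecting terms gives h(x) = -3x² - 3x - 4.
Check: h(4) = -64. ✓

h(x) = -3x^2 - 3x - 4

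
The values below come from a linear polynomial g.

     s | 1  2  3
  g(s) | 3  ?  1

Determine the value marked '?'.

The 2 known points determine the degree-1 polynomial uniquely.
Write g(s) = as + b. Substituting each data point gives a linear system:
  a + b = 3
  3a + b = 1
Solving the system yields a = -1, b = 4.
So g(s) = -s + 4.
Then g(2) = 2.

2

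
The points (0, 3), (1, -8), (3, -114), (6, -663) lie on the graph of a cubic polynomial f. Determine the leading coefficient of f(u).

-2

Write f(u) = au^3 + bu^2 + cu + d. Substituting each data point gives a linear system:
  d = 3
  a + b + c + d = -8
  27a + 9b + 3c + d = -114
  216a + 36b + 6c + d = -663
Solving the system yields a = -2, b = -6, c = -3, d = 3.
So f(u) = -2u^3 - 6u^2 - 3u + 3.
The leading coefficient is -2.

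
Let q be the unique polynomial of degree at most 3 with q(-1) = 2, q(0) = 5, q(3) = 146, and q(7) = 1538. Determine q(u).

q(u) = 4u^3 + 3u^2 + 2u + 5

Write q(u) = au^3 + bu^2 + cu + d. Substituting each data point gives a linear system:
  -a + b - c + d = 2
  d = 5
  27a + 9b + 3c + d = 146
  343a + 49b + 7c + d = 1538
Solving the system yields a = 4, b = 3, c = 2, d = 5.
So q(u) = 4u^3 + 3u^2 + 2u + 5.
Check: q(0) = 5. ✓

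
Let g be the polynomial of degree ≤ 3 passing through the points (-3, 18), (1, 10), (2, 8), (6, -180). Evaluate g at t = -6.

192

Using the Lagrange interpolation formula with nodes -3, 1, 2, 6:
  L_0(t) = (t - 1)(t - 2)(t - 6) / -180
  L_1(t) = (t + 3)(t - 2)(t - 6) / 20
  L_2(t) = (t + 3)(t - 1)(t - 6) / -20
  L_3(t) = (t + 3)(t - 1)(t - 2) / 180
Then g(t) = 18·L_0(t) + 10·L_1(t) + 8·L_2(t) - 180·L_3(t).
Expanding and collecting terms gives g(t) = -t³ + 5t + 6.
Evaluating at t = -6: g(-6) = 192.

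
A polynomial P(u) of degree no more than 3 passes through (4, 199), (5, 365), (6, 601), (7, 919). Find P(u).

Write P(u) = au^3 + bu^2 + cu + d. Substituting each data point gives a linear system:
  64a + 16b + 4c + d = 199
  125a + 25b + 5c + d = 365
  216a + 36b + 6c + d = 601
  343a + 49b + 7c + d = 919
Solving the system yields a = 2, b = 5, c = -1, d = -5.
So P(u) = 2u³ + 5u² - u - 5.
Check: P(7) = 919. ✓

P(u) = 2u^3 + 5u^2 - u - 5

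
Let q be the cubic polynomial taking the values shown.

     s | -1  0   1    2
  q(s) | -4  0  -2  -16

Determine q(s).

q(s) = -s^3 - 3s^2 + 2s

Using the Lagrange interpolation formula with nodes -1, 0, 1, 2:
  L_0(s) = s(s - 1)(s - 2) / -6
  L_1(s) = (s + 1)(s - 1)(s - 2) / 2
  L_2(s) = (s + 1)s(s - 2) / -2
  L_3(s) = (s + 1)s(s - 1) / 6
Then q(s) = -4·L_0(s) + 0·L_1(s) - 2·L_2(s) - 16·L_3(s).
Expanding and collecting terms gives q(s) = -s^3 - 3s^2 + 2s.
Check: q(2) = -16. ✓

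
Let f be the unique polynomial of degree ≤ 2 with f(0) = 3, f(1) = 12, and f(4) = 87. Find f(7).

234

Using the Lagrange interpolation formula with nodes 0, 1, 4:
  L_0(t) = (t - 1)(t - 4) / 4
  L_1(t) = t(t - 4) / -3
  L_2(t) = t(t - 1) / 12
Then f(t) = 3·L_0(t) + 12·L_1(t) + 87·L_2(t).
Expanding and collecting terms gives f(t) = 4t² + 5t + 3.
Evaluating at t = 7: f(7) = 234.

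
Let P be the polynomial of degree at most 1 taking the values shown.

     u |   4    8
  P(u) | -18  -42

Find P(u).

Using the Lagrange interpolation formula with nodes 4, 8:
  L_0(u) = (u - 8) / -4
  L_1(u) = (u - 4) / 4
Then P(u) = -18·L_0(u) - 42·L_1(u).
Expanding and collecting terms gives P(u) = -6u + 6.
Check: P(8) = -42. ✓

P(u) = -6u + 6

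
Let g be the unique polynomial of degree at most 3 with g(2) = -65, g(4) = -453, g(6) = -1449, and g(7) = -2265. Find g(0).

Write g(s) = as^3 + bs^2 + cs + d. Substituting each data point gives a linear system:
  8a + 4b + 2c + d = -65
  64a + 16b + 4c + d = -453
  216a + 36b + 6c + d = -1449
  343a + 49b + 7c + d = -2265
Solving the system yields a = -6, b = -4, c = -2, d = 3.
So g(s) = -6s³ - 4s² - 2s + 3.
Then g(0) = 3.

3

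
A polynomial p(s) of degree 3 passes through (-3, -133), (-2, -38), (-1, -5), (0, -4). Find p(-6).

Forward differences of the values at s = -3, -2, -1, 0:
  p  : -133  -38  -5  -4
  Δ  : 95  33  1
  Δ^2: -62  -32
  Δ^3: 30
The third differences are constant, confirming degree 3.
Interpolating (Newton forward form) and evaluating at s = -6 gives p(-6) = -1090.

-1090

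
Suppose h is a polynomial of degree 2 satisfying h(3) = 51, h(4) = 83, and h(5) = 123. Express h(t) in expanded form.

h(t) = 4t^2 + 4t + 3

Using the Lagrange interpolation formula with nodes 3, 4, 5:
  L_0(t) = (t - 4)(t - 5) / 2
  L_1(t) = (t - 3)(t - 5) / -1
  L_2(t) = (t - 3)(t - 4) / 2
Then h(t) = 51·L_0(t) + 83·L_1(t) + 123·L_2(t).
Expanding and collecting terms gives h(t) = 4t² + 4t + 3.
Check: h(4) = 83. ✓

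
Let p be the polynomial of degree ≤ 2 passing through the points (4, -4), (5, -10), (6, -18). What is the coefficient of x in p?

3

Write p(x) = ax^2 + bx + c. Substituting each data point gives a linear system:
  16a + 4b + c = -4
  25a + 5b + c = -10
  36a + 6b + c = -18
Solving the system yields a = -1, b = 3, c = 0.
So p(x) = -x^2 + 3x.
The coefficient of x is 3.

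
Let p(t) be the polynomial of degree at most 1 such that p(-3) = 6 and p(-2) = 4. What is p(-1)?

2

Write p(t) = at + b. Substituting each data point gives a linear system:
  -3a + b = 6
  -2a + b = 4
Solving the system yields a = -2, b = 0.
So p(t) = -2t.
Then p(-1) = 2.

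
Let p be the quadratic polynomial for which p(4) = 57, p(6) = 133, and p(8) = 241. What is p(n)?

p(n) = 4n^2 - 2n + 1

Using the Lagrange interpolation formula with nodes 4, 6, 8:
  L_0(n) = (n - 6)(n - 8) / 8
  L_1(n) = (n - 4)(n - 8) / -4
  L_2(n) = (n - 4)(n - 6) / 8
Then p(n) = 57·L_0(n) + 133·L_1(n) + 241·L_2(n).
Expanding and collecting terms gives p(n) = 4n^2 - 2n + 1.
Check: p(4) = 57. ✓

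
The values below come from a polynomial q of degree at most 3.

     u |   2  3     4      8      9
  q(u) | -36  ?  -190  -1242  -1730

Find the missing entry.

-92

The 4 known points determine the degree-3 polynomial uniquely.
Write q(u) = au^3 + bu^2 + cu + d. Substituting each data point gives a linear system:
  8a + 4b + 2c + d = -36
  64a + 16b + 4c + d = -190
  512a + 64b + 8c + d = -1242
  729a + 81b + 9c + d = -1730
Solving the system yields a = -2, b = -3, c = -3, d = -2.
So q(u) = -2u^3 - 3u^2 - 3u - 2.
Then q(3) = -92.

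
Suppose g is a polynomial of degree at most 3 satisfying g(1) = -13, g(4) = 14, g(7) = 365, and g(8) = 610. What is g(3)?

-15

Write g(s) = as^3 + bs^2 + cs + d. Substituting each data point gives a linear system:
  a + b + c + d = -13
  64a + 16b + 4c + d = 14
  343a + 49b + 7c + d = 365
  512a + 64b + 8c + d = 610
Solving the system yields a = 2, b = -6, c = -3, d = -6.
So g(s) = 2s^3 - 6s^2 - 3s - 6.
Then g(3) = -15.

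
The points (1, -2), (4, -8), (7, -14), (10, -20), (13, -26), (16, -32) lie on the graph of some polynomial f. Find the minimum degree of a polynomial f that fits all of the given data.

1

Forward differences of the values at n = 1, 4, 7, 10, 13, 16:
  f  : -2  -8  -14  -20  -26  -32
  Δ  : -6  -6  -6  -6  -6
  Δ^2: 0  0  0  0
  Δ^3: 0  0  0
  Δ^4: 0  0
  Δ^5: 0
The first differences are constant (-6) and nonzero, while all higher differences vanish, so the minimal degree is 1.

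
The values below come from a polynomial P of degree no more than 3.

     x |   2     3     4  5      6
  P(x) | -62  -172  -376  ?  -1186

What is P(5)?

-704

The 4 known points determine the degree-3 polynomial uniquely.
Write P(x) = ax^3 + bx^2 + cx + d. Substituting each data point gives a linear system:
  8a + 4b + 2c + d = -62
  27a + 9b + 3c + d = -172
  64a + 16b + 4c + d = -376
  216a + 36b + 6c + d = -1186
Solving the system yields a = -5, b = -2, c = -5, d = -4.
So P(x) = -5x³ - 2x² - 5x - 4.
Then P(5) = -704.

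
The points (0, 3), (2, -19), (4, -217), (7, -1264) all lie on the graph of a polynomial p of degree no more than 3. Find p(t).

p(t) = -4t^3 + 2t^2 + t + 3

Using the Lagrange interpolation formula with nodes 0, 2, 4, 7:
  L_0(t) = (t - 2)(t - 4)(t - 7) / -56
  L_1(t) = t(t - 4)(t - 7) / 20
  L_2(t) = t(t - 2)(t - 7) / -24
  L_3(t) = t(t - 2)(t - 4) / 105
Then p(t) = 3·L_0(t) - 19·L_1(t) - 217·L_2(t) - 1264·L_3(t).
Expanding and collecting terms gives p(t) = -4t³ + 2t² + t + 3.
Check: p(2) = -19. ✓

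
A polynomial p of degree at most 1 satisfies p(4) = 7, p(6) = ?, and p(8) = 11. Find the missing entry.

9

The 2 known points determine the degree-1 polynomial uniquely.
Write p(s) = as + b. Substituting each data point gives a linear system:
  4a + b = 7
  8a + b = 11
Solving the system yields a = 1, b = 3.
So p(s) = s + 3.
Then p(6) = 9.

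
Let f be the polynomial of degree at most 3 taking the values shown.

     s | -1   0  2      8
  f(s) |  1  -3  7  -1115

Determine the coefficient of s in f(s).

Write f(s) = as^3 + bs^2 + cs + d. Substituting each data point gives a linear system:
  -a + b - c + d = 1
  d = -3
  8a + 4b + 2c + d = 7
  512a + 64b + 8c + d = -1115
Solving the system yields a = -3, b = 6, c = 5, d = -3.
So f(s) = -3s^3 + 6s^2 + 5s - 3.
The coefficient of s is 5.

5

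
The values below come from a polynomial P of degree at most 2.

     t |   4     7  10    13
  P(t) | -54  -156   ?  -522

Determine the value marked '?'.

On equispaced nodes a degree-2 polynomial has vanishing third forward difference, so
  - P(4) + 3·P(7) - 3·P(10) + P(13) = 0.
Substituting the known values and solving for P(10):
  -3·P(10) = 936
  P(10) = -312.

-312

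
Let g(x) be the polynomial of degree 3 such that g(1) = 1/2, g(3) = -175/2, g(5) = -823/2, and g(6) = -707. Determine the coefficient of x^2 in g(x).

-5/2

Write g(x) = ax^3 + bx^2 + cx + d. Substituting each data point gives a linear system:
  a + b + c + d = 1/2
  27a + 9b + 3c + d = -175/2
  125a + 25b + 5c + d = -823/2
  216a + 36b + 6c + d = -707
Solving the system yields a = -3, b = -5/2, c = 5, d = 1.
So g(x) = -3x^3 - (5/2)x^2 + 5x + 1.
The coefficient of x^2 is -5/2.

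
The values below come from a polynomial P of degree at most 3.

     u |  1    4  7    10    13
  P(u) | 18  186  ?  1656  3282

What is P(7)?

On equispaced nodes a degree-3 polynomial has vanishing fourth forward difference, so
  P(1) - 4·P(4) + 6·P(7) - 4·P(10) + P(13) = 0.
Substituting the known values and solving for P(7):
  6·P(7) = 4068
  P(7) = 678.

678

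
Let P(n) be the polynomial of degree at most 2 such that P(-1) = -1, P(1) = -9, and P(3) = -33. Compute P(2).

Using the Lagrange interpolation formula with nodes -1, 1, 3:
  L_0(n) = (n - 1)(n - 3) / 8
  L_1(n) = (n + 1)(n - 3) / -4
  L_2(n) = (n + 1)(n - 1) / 8
Then P(n) = -1·L_0(n) - 9·L_1(n) - 33·L_2(n).
Expanding and collecting terms gives P(n) = -2n^2 - 4n - 3.
Evaluating at n = 2: P(2) = -19.

-19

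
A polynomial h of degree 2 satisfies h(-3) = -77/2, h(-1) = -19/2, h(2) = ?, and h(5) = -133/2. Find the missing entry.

The 3 known points determine the degree-2 polynomial uniquely.
Write h(u) = au^2 + bu + c. Substituting each data point gives a linear system:
  9a - 3b + c = -77/2
  a - b + c = -19/2
  25a + 5b + c = -133/2
Solving the system yields a = -3, b = 5/2, c = -4.
So h(u) = -3u² + (5/2)u - 4.
Then h(2) = -11.

-11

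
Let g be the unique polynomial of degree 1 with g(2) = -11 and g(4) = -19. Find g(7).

Write g(x) = ax + b. Substituting each data point gives a linear system:
  2a + b = -11
  4a + b = -19
Solving the system yields a = -4, b = -3.
So g(x) = -4x - 3.
Then g(7) = -31.

-31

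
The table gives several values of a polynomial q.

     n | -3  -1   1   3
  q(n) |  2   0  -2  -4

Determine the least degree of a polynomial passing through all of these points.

Forward differences of the values at n = -3, -1, 1, 3:
  q  : 2  0  -2  -4
  Δ  : -2  -2  -2
  Δ^2: 0  0
  Δ^3: 0
The first differences are constant (-2) and nonzero, while all higher differences vanish, so the minimal degree is 1.

1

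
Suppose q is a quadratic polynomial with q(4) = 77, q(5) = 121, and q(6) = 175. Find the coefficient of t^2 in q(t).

Write q(t) = at^2 + bt + c. Substituting each data point gives a linear system:
  16a + 4b + c = 77
  25a + 5b + c = 121
  36a + 6b + c = 175
Solving the system yields a = 5, b = -1, c = 1.
So q(t) = 5t^2 - t + 1.
The leading coefficient is 5.

5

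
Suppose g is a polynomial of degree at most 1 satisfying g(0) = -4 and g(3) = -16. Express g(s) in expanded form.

Using the Lagrange interpolation formula with nodes 0, 3:
  L_0(s) = (s - 3) / -3
  L_1(s) = s / 3
Then g(s) = -4·L_0(s) - 16·L_1(s).
Expanding and collecting terms gives g(s) = -4s - 4.
Check: g(0) = -4. ✓

g(s) = -4s - 4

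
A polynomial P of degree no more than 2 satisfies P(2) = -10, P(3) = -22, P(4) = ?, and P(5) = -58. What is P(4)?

The 3 known points determine the degree-2 polynomial uniquely.
Write P(x) = ax^2 + bx + c. Substituting each data point gives a linear system:
  4a + 2b + c = -10
  9a + 3b + c = -22
  25a + 5b + c = -58
Solving the system yields a = -2, b = -2, c = 2.
So P(x) = -2x^2 - 2x + 2.
Then P(4) = -38.

-38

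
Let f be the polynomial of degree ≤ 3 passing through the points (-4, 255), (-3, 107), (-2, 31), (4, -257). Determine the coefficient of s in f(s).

Write f(s) = as^3 + bs^2 + cs + d. Substituting each data point gives a linear system:
  -64a + 16b - 4c + d = 255
  -27a + 9b - 3c + d = 107
  -8a + 4b - 2c + d = 31
  64a + 16b + 4c + d = -257
Solving the system yields a = -4, b = 0, c = 0, d = -1.
So f(s) = -4s³ - 1.
The coefficient of s is 0.

0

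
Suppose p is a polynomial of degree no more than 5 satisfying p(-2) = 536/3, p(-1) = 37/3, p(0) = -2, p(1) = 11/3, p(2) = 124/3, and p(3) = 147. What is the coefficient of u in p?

5/3

Write p(u) = au^5 + bu^4 + cu^3 + du^2 + eu + k. Substituting each data point gives a linear system:
  -32a + 16b - 8c + 4d - 2e + k = 536/3
  -a + b - c + d - e + k = 37/3
  k = -2
  a + b + c + d + e + k = 11/3
  32a + 16b + 8c + 4d + 2e + k = 124/3
  243a + 81b + 27c + 9d + 3e + k = 147
Solving the system yields a = -1, b = 6, c = -5, d = 4, e = 5/3, k = -2.
So p(u) = -u^5 + 6u^4 - 5u^3 + 4u^2 + (5/3)u - 2.
The coefficient of u is 5/3.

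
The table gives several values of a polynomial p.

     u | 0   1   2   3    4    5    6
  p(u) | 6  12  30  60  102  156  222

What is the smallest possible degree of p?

2

Forward differences of the values at u = 0, 1, 2, 3, 4, 5, 6:
  p  : 6  12  30  60  102  156  222
  Δ  : 6  18  30  42  54  66
  Δ^2: 12  12  12  12  12
  Δ^3: 0  0  0  0
  Δ^4: 0  0  0
  Δ^5: 0  0
  Δ^6: 0
The second differences are constant (12) and nonzero, while all higher differences vanish, so the minimal degree is 2.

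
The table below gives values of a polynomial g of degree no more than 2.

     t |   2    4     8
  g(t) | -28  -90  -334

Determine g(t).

Write g(t) = at^2 + bt + c. Substituting each data point gives a linear system:
  4a + 2b + c = -28
  16a + 4b + c = -90
  64a + 8b + c = -334
Solving the system yields a = -5, b = -1, c = -6.
So g(t) = -5t^2 - t - 6.
Check: g(2) = -28. ✓

g(t) = -5t^2 - t - 6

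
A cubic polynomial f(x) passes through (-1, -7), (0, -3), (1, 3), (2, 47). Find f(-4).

-367

Forward differences of the values at x = -1, 0, 1, 2:
  f  : -7  -3  3  47
  Δ  : 4  6  44
  Δ^2: 2  38
  Δ^3: 36
The third differences are constant, confirming degree 3.
Interpolating (Newton forward form) and evaluating at x = -4 gives f(-4) = -367.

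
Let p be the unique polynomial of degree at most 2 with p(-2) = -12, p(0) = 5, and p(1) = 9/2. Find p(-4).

Write p(x) = ax^2 + bx + c. Substituting each data point gives a linear system:
  4a - 2b + c = -12
  c = 5
  a + b + c = 9/2
Solving the system yields a = -3, b = 5/2, c = 5.
So p(x) = -3x² + (5/2)x + 5.
Then p(-4) = -53.

-53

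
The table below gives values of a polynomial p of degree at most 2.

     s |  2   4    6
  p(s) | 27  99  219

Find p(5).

Forward differences of the values at s = 2, 4, 6:
  p  : 27  99  219
  Δ  : 72  120
  Δ^2: 48
The second differences are constant, confirming degree 2.
Interpolating (Newton forward form) and evaluating at s = 5 gives p(5) = 153.

153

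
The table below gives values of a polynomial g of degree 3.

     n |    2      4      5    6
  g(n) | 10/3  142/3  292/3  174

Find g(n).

g(n) = n^3 - (5/3)n^2 + 4n - 6

Using the Lagrange interpolation formula with nodes 2, 4, 5, 6:
  L_0(n) = (n - 4)(n - 5)(n - 6) / -24
  L_1(n) = (n - 2)(n - 5)(n - 6) / 4
  L_2(n) = (n - 2)(n - 4)(n - 6) / -3
  L_3(n) = (n - 2)(n - 4)(n - 5) / 8
Then g(n) = 10/3·L_0(n) + 142/3·L_1(n) + 292/3·L_2(n) + 174·L_3(n).
Expanding and collecting terms gives g(n) = n³ - (5/3)n² + 4n - 6.
Check: g(5) = 292/3. ✓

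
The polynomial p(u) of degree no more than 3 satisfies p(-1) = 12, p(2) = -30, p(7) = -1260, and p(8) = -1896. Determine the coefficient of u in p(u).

Write p(u) = au^3 + bu^2 + cu + d. Substituting each data point gives a linear system:
  -a + b - c + d = 12
  8a + 4b + 2c + d = -30
  343a + 49b + 7c + d = -1260
  512a + 64b + 8c + d = -1896
Solving the system yields a = -4, b = 3, c = -5, d = 0.
So p(u) = -4u^3 + 3u^2 - 5u.
The coefficient of u is -5.

-5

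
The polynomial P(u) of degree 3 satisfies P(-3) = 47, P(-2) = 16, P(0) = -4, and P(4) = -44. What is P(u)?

P(u) = -u^3 + 2u^2 - 2u - 4

Write P(u) = au^3 + bu^2 + cu + d. Substituting each data point gives a linear system:
  -27a + 9b - 3c + d = 47
  -8a + 4b - 2c + d = 16
  d = -4
  64a + 16b + 4c + d = -44
Solving the system yields a = -1, b = 2, c = -2, d = -4.
So P(u) = -u^3 + 2u^2 - 2u - 4.
Check: P(4) = -44. ✓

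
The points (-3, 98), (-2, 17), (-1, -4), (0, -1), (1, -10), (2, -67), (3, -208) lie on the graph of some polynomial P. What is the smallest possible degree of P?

Forward differences of the values at x = -3, -2, -1, 0, 1, 2, 3:
  P  : 98  17  -4  -1  -10  -67  -208
  Δ  : -81  -21  3  -9  -57  -141
  Δ^2: 60  24  -12  -48  -84
  Δ^3: -36  -36  -36  -36
  Δ^4: 0  0  0
  Δ^5: 0  0
  Δ^6: 0
The third differences are constant (-36) and nonzero, while all higher differences vanish, so the minimal degree is 3.

3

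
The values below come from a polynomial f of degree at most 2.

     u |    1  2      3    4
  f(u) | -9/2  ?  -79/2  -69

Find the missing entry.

On equispaced nodes a degree-2 polynomial has vanishing third forward difference, so
  - f(1) + 3·f(2) - 3·f(3) + f(4) = 0.
Substituting the known values and solving for f(2):
  3·f(2) = -54
  f(2) = -18.

-18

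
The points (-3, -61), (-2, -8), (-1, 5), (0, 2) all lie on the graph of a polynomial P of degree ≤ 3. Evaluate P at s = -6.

Write P(s) = as^3 + bs^2 + cs + d. Substituting each data point gives a linear system:
  -27a + 9b - 3c + d = -61
  -8a + 4b - 2c + d = -8
  -a + b - c + d = 5
  d = 2
Solving the system yields a = 4, b = 4, c = -3, d = 2.
So P(s) = 4s³ + 4s² - 3s + 2.
Then P(-6) = -700.

-700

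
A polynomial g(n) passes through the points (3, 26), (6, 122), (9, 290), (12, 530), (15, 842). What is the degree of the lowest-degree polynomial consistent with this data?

2

Forward differences of the values at n = 3, 6, 9, 12, 15:
  g  : 26  122  290  530  842
  Δ  : 96  168  240  312
  Δ^2: 72  72  72
  Δ^3: 0  0
  Δ^4: 0
The second differences are constant (72) and nonzero, while all higher differences vanish, so the minimal degree is 2.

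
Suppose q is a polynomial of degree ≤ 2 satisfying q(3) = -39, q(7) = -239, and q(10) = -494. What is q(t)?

q(t) = -5t^2 + 6

Write q(t) = at^2 + bt + c. Substituting each data point gives a linear system:
  9a + 3b + c = -39
  49a + 7b + c = -239
  100a + 10b + c = -494
Solving the system yields a = -5, b = 0, c = 6.
So q(t) = -5t^2 + 6.
Check: q(7) = -239. ✓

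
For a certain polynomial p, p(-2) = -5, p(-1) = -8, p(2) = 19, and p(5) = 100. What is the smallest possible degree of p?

2

Divided differences on the nodes -2, -1, 2, 5:
  order 0: -5  -8  19  100
  order 1: -3  9  27
  order 2: 3  3
  order 3: 0
The order-2 divided differences are all 3 (nonzero) and every higher order vanishes, so the data lies on a polynomial of degree exactly 2.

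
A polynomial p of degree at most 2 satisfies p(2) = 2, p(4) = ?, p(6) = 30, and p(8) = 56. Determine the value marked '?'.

The 3 known points determine the degree-2 polynomial uniquely.
Write p(n) = an^2 + bn + c. Substituting each data point gives a linear system:
  4a + 2b + c = 2
  36a + 6b + c = 30
  64a + 8b + c = 56
Solving the system yields a = 1, b = -1, c = 0.
So p(n) = n^2 - n.
Then p(4) = 12.

12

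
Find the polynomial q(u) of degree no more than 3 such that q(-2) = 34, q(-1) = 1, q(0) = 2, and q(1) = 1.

q(u) = -6u^3 - u^2 + 6u + 2

Write q(u) = au^3 + bu^2 + cu + d. Substituting each data point gives a linear system:
  -8a + 4b - 2c + d = 34
  -a + b - c + d = 1
  d = 2
  a + b + c + d = 1
Solving the system yields a = -6, b = -1, c = 6, d = 2.
So q(u) = -6u^3 - u^2 + 6u + 2.
Check: q(-2) = 34. ✓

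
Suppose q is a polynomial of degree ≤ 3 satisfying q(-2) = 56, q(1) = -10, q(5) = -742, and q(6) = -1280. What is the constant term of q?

Write q(x) = ax^3 + bx^2 + cx + d. Substituting each data point gives a linear system:
  -8a + 4b - 2c + d = 56
  a + b + c + d = -10
  125a + 25b + 5c + d = -742
  216a + 36b + 6c + d = -1280
Solving the system yields a = -6, b = 1, c = -3, d = -2.
So q(x) = -6x^3 + x^2 - 3x - 2.
The constant term is -2.

-2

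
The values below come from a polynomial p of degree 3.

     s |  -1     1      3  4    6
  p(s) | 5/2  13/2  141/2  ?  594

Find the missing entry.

170

The 4 known points determine the degree-3 polynomial uniquely.
Write p(s) = as^3 + bs^2 + cs + d. Substituting each data point gives a linear system:
  -a + b - c + d = 5/2
  a + b + c + d = 13/2
  27a + 9b + 3c + d = 141/2
  216a + 36b + 6c + d = 594
Solving the system yields a = 3, b = -3/2, c = -1, d = 6.
So p(s) = 3s³ - (3/2)s² - s + 6.
Then p(4) = 170.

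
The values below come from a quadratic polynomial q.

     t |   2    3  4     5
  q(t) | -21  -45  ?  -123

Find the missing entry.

-79

The 3 known points determine the degree-2 polynomial uniquely.
Write q(t) = at^2 + bt + c. Substituting each data point gives a linear system:
  4a + 2b + c = -21
  9a + 3b + c = -45
  25a + 5b + c = -123
Solving the system yields a = -5, b = 1, c = -3.
So q(t) = -5t^2 + t - 3.
Then q(4) = -79.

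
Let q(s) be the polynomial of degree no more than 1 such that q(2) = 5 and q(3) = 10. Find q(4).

Write q(s) = as + b. Substituting each data point gives a linear system:
  2a + b = 5
  3a + b = 10
Solving the system yields a = 5, b = -5.
So q(s) = 5s - 5.
Then q(4) = 15.

15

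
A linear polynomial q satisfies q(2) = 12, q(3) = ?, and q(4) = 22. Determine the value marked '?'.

The 2 known points determine the degree-1 polynomial uniquely.
Write q(x) = ax + b. Substituting each data point gives a linear system:
  2a + b = 12
  4a + b = 22
Solving the system yields a = 5, b = 2.
So q(x) = 5x + 2.
Then q(3) = 17.

17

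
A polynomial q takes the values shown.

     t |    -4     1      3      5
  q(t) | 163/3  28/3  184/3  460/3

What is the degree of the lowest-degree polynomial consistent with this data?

Divided differences on the nodes -4, 1, 3, 5:
  order 0: 163/3  28/3  184/3  460/3
  order 1: -9  26  46
  order 2: 5  5
  order 3: 0
The order-2 divided differences are all 5 (nonzero) and every higher order vanishes, so the data lies on a polynomial of degree exactly 2.

2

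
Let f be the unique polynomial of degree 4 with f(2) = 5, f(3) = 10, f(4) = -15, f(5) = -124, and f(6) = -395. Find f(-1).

Forward differences of the values at t = 2, 3, 4, 5, 6:
  f  : 5  10  -15  -124  -395
  Δ  : 5  -25  -109  -271
  Δ^2: -30  -84  -162
  Δ^3: -54  -78
  Δ^4: -24
The fourth differences are constant, confirming degree 4.
Interpolating (Newton forward form) and evaluating at t = -1 gives f(-1) = -10.

-10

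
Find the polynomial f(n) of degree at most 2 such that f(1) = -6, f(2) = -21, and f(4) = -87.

f(n) = -6n^2 + 3n - 3

Write f(n) = an^2 + bn + c. Substituting each data point gives a linear system:
  a + b + c = -6
  4a + 2b + c = -21
  16a + 4b + c = -87
Solving the system yields a = -6, b = 3, c = -3.
So f(n) = -6n² + 3n - 3.
Check: f(1) = -6. ✓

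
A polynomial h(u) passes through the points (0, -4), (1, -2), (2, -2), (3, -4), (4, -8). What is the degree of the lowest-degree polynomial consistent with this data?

2

Forward differences of the values at u = 0, 1, 2, 3, 4:
  h  : -4  -2  -2  -4  -8
  Δ  : 2  0  -2  -4
  Δ^2: -2  -2  -2
  Δ^3: 0  0
  Δ^4: 0
The second differences are constant (-2) and nonzero, while all higher differences vanish, so the minimal degree is 2.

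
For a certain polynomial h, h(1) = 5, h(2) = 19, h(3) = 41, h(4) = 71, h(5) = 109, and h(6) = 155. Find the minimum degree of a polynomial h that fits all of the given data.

2

Forward differences of the values at s = 1, 2, 3, 4, 5, 6:
  h  : 5  19  41  71  109  155
  Δ  : 14  22  30  38  46
  Δ^2: 8  8  8  8
  Δ^3: 0  0  0
  Δ^4: 0  0
  Δ^5: 0
The second differences are constant (8) and nonzero, while all higher differences vanish, so the minimal degree is 2.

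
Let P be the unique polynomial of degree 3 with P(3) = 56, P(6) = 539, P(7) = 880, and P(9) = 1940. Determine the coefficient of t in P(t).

Write P(t) = at^3 + bt^2 + ct + d. Substituting each data point gives a linear system:
  27a + 9b + 3c + d = 56
  216a + 36b + 6c + d = 539
  343a + 49b + 7c + d = 880
  729a + 81b + 9c + d = 1940
Solving the system yields a = 3, b = -3, c = -1, d = 5.
So P(t) = 3t³ - 3t² - t + 5.
The coefficient of t is -1.

-1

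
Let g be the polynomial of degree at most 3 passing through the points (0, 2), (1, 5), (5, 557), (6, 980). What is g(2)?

Write g(n) = an^3 + bn^2 + cn + d. Substituting each data point gives a linear system:
  d = 2
  a + b + c + d = 5
  125a + 25b + 5c + d = 557
  216a + 36b + 6c + d = 980
Solving the system yields a = 5, b = -3, c = 1, d = 2.
So g(n) = 5n^3 - 3n^2 + n + 2.
Then g(2) = 32.

32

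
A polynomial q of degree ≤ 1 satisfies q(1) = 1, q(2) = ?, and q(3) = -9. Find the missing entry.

-4

The 2 known points determine the degree-1 polynomial uniquely.
Write q(x) = ax + b. Substituting each data point gives a linear system:
  a + b = 1
  3a + b = -9
Solving the system yields a = -5, b = 6.
So q(x) = -5x + 6.
Then q(2) = -4.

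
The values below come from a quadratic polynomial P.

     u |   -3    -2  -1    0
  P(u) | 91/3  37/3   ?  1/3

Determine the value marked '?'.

On equispaced nodes a degree-2 polynomial has vanishing third forward difference, so
  - P(-3) + 3·P(-2) - 3·P(-1) + P(0) = 0.
Substituting the known values and solving for P(-1):
  -3·P(-1) = -7
  P(-1) = 7/3.

7/3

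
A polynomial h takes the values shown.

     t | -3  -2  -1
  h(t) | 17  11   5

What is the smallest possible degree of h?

1

Forward differences of the values at t = -3, -2, -1:
  h  : 17  11  5
  Δ  : -6  -6
  Δ^2: 0
The first differences are constant (-6) and nonzero, while all higher differences vanish, so the minimal degree is 1.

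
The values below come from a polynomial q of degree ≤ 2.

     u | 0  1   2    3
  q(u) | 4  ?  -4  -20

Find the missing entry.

4

On equispaced nodes a degree-2 polynomial has vanishing third forward difference, so
  - q(0) + 3·q(1) - 3·q(2) + q(3) = 0.
Substituting the known values and solving for q(1):
  3·q(1) = 12
  q(1) = 4.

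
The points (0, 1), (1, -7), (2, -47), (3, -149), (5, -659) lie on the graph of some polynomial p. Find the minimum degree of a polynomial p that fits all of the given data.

Divided differences on the nodes 0, 1, 2, 3, 5:
  order 0: 1  -7  -47  -149  -659
  order 1: -8  -40  -102  -255
  order 2: -16  -31  -51
  order 3: -5  -5
  order 4: 0
The order-3 divided differences are all -5 (nonzero) and every higher order vanishes, so the data lies on a polynomial of degree exactly 3.

3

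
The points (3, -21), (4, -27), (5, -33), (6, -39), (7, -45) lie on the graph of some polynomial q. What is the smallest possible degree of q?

1

Forward differences of the values at u = 3, 4, 5, 6, 7:
  q  : -21  -27  -33  -39  -45
  Δ  : -6  -6  -6  -6
  Δ^2: 0  0  0
  Δ^3: 0  0
  Δ^4: 0
The first differences are constant (-6) and nonzero, while all higher differences vanish, so the minimal degree is 1.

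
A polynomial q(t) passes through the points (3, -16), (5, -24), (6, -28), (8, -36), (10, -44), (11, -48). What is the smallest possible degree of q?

Divided differences on the nodes 3, 5, 6, 8, 10, 11:
  order 0: -16  -24  -28  -36  -44  -48
  order 1: -4  -4  -4  -4  -4
  order 2: 0  0  0  0
  order 3: 0  0  0
  order 4: 0  0
  order 5: 0
The order-1 divided differences are all -4 (nonzero) and every higher order vanishes, so the data lies on a polynomial of degree exactly 1.

1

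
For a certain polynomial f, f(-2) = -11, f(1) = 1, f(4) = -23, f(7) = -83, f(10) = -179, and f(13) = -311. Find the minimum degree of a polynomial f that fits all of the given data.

2

Forward differences of the values at x = -2, 1, 4, 7, 10, 13:
  f  : -11  1  -23  -83  -179  -311
  Δ  : 12  -24  -60  -96  -132
  Δ^2: -36  -36  -36  -36
  Δ^3: 0  0  0
  Δ^4: 0  0
  Δ^5: 0
The second differences are constant (-36) and nonzero, while all higher differences vanish, so the minimal degree is 2.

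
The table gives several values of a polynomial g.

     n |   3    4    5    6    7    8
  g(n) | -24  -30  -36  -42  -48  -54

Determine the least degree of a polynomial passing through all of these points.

1

Forward differences of the values at n = 3, 4, 5, 6, 7, 8:
  g  : -24  -30  -36  -42  -48  -54
  Δ  : -6  -6  -6  -6  -6
  Δ^2: 0  0  0  0
  Δ^3: 0  0  0
  Δ^4: 0  0
  Δ^5: 0
The first differences are constant (-6) and nonzero, while all higher differences vanish, so the minimal degree is 1.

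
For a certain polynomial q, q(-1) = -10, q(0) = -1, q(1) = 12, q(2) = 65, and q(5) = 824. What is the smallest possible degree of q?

3

Divided differences on the nodes -1, 0, 1, 2, 5:
  order 0: -10  -1  12  65  824
  order 1: 9  13  53  253
  order 2: 2  20  50
  order 3: 6  6
  order 4: 0
The order-3 divided differences are all 6 (nonzero) and every higher order vanishes, so the data lies on a polynomial of degree exactly 3.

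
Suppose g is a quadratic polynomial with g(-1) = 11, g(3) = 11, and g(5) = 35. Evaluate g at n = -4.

Using the Lagrange interpolation formula with nodes -1, 3, 5:
  L_0(n) = (n - 3)(n - 5) / 24
  L_1(n) = (n + 1)(n - 5) / -8
  L_2(n) = (n + 1)(n - 3) / 12
Then g(n) = 11·L_0(n) + 11·L_1(n) + 35·L_2(n).
Expanding and collecting terms gives g(n) = 2n^2 - 4n + 5.
Evaluating at n = -4: g(-4) = 53.

53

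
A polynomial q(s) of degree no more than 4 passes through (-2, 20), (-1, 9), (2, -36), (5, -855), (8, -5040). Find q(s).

Write q(s) = as^4 + bs^3 + cs^2 + ds + e. Substituting each data point gives a linear system:
  16a - 8b + 4c - 2d + e = 20
  a - b + c - d + e = 9
  16a + 8b + 4c + 2d + e = -36
  625a + 125b + 25c + 5d + e = -855
  4096a + 512b + 64c + 8d + e = -5040
Solving the system yields a = -1, b = -2, c = 2, d = -6, e = 0.
So q(s) = -s^4 - 2s^3 + 2s^2 - 6s.
Check: q(2) = -36. ✓

q(s) = -s^4 - 2s^3 + 2s^2 - 6s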